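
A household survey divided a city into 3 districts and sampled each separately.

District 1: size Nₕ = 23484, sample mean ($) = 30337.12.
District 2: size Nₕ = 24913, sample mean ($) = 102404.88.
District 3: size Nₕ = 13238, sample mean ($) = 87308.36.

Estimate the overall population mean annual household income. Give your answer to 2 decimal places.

x̄_st = (Σ Nₕx̄ₕ) / (Σ Nₕ) = (23484·30337.12 + 24913·102404.88 + 13238·87308.36) / 61635
= 4419437771.2 / 61635 = 71703.3791... → 71703.38.

71703.38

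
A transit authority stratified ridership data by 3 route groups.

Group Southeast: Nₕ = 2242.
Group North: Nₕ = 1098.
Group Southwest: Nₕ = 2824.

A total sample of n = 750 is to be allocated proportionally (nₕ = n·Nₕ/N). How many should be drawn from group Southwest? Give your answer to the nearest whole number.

N = 2242 + 1098 + 2824 = 6164.
n_Southwest = 750·2824/6164 = 343.608... → 344.

344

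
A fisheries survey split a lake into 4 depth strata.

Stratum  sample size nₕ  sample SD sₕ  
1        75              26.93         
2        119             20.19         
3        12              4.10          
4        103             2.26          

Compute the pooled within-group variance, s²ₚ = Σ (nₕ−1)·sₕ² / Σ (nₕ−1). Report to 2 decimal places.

335.98

1: (75−1)·26.93² = 74·725.2249 = 53666.6426
2: (119−1)·20.19² = 118·407.6361 = 48101.0598
3: (12−1)·4.10² = 11·16.81 = 184.91
4: (103−1)·2.26² = 102·5.1076 = 520.9752
Numerator = 102473.5876; denominator = Σ(nₕ−1) = 305.
s²ₚ = 102473.5876/305 = 335.9790... → 335.98.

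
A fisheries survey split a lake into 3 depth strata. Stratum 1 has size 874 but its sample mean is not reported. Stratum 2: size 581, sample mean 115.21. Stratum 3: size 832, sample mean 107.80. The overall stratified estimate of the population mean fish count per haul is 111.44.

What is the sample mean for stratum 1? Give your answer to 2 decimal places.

112.40

N = 874 + 581 + 832 = 2287.
Overall total = μ·N = 111.44·2287 = 254863.28.
Subtract the known strata: 581·115.21 + 832·107.80 = 156626.61.
Remaining total for stratum 1: 254863.28 − 156626.61 = 98236.67.
Divide by its size: 98236.67 / 874 = 112.3989... → 112.40.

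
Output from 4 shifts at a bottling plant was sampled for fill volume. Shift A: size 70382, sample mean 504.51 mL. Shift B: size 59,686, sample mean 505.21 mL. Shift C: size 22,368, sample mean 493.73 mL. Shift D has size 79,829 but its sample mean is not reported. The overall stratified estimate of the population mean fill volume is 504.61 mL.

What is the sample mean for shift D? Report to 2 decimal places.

507.30

N = 70382 + 59686 + 22368 + 79829 = 232265.
Overall total = μ·N = 504.61·232265 = 117203241.65.
Subtract the known strata: 70382·504.51 + 59686·505.21 + 22368·493.73 = 76706139.52.
Remaining total for shift D: 117203241.65 − 76706139.52 = 40497102.13.
Divide by its size: 40497102.13 / 79829 = 507.2981... → 507.30.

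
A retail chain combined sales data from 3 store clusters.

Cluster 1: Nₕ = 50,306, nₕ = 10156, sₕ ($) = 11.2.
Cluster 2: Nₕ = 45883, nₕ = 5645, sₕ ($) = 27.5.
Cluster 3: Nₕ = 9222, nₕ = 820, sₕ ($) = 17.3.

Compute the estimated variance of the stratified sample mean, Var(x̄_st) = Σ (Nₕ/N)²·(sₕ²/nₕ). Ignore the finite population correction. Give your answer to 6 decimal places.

N = 105411; Wₕ = Nₕ/N.
cluster 1: (50306/105411)²·11.2²/10156 = 0.002813073
cluster 2: (45883/105411)²·27.5²/5645 = 0.025382429
cluster 3: (9222/105411)²·17.3²/820 = 0.002793552
Sum = 0.030989055 → 0.030989.

0.030989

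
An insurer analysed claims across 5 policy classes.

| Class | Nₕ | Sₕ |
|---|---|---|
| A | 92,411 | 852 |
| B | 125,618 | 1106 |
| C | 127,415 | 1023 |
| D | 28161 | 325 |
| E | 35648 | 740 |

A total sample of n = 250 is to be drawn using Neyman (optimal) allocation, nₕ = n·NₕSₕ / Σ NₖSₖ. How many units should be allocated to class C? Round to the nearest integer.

85

Σ NₕSₕ = 92411·852 + 125618·1106 + 127415·1023 + 28161·325 + 35648·740 = 383545070.
Share for C: 130345545/383545070 = 0.33984.
n_C = 250 × 0.33984 = 84.961... → 85.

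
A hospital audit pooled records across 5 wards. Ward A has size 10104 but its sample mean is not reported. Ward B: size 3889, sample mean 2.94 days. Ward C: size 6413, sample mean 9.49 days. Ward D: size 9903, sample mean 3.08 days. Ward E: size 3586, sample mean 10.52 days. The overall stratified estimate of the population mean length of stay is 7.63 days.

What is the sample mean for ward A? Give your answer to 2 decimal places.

11.69

N = 10104 + 3889 + 6413 + 9903 + 3586 = 33895.
Overall total = μ·N = 7.63·33895 = 258618.85.
Subtract the known strata: 3889·2.94 + 6413·9.49 + 9903·3.08 + 3586·10.52 = 140518.99.
Remaining total for ward A: 258618.85 − 140518.99 = 118099.86.
Divide by its size: 118099.86 / 10104 = 11.6884... → 11.69.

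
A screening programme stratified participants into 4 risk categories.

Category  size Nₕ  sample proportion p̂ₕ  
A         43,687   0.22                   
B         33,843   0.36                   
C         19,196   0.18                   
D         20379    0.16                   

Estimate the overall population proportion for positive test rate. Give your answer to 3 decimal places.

0.243

Wₕ = Nₕ/N with N = 117105: 0.3731, 0.2890, 0.1639, 0.1740.
p̂_st = 0.3731·0.22 + 0.2890·0.36 + 0.1639·0.18 + 0.1740·0.16 ≈ 0.24346... → 0.243.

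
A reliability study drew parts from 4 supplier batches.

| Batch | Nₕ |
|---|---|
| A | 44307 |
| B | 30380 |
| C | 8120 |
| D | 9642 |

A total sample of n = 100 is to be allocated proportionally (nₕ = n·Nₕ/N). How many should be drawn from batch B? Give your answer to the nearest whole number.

33

N = 44307 + 30380 + 8120 + 9642 = 92449.
n_B = 100·30380/92449 = 32.861... → 33.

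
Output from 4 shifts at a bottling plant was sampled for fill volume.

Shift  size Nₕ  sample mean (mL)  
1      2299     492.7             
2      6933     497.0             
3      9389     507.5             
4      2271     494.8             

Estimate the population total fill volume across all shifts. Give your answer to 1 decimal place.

10467026.6

Population total = Σ Nₕ·x̄ₕ (each stratum's size times its mean).
2299·492.7 + 6933·497.0 + 9389·507.5 + 2271·494.8 = 1132717.3 + 3445701 + 4764917.5 + 1123690.8 = 10467026.6.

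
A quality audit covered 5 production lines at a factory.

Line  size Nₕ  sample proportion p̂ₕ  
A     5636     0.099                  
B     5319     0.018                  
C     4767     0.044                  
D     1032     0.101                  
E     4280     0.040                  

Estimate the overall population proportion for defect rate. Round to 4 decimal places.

N = 5636 + 5319 + 4767 + 1032 + 4280 = 21034.
Overall proportion = Σ (Nₕ/N)·p̂ₕ.
Σ Nₕp̂ₕ = 557.964 + 95.742 + 209.748 + 104.232 + 171.2 = 1138.886.
1138.886 / 21034 = 0.054145... → 0.0541.

0.0541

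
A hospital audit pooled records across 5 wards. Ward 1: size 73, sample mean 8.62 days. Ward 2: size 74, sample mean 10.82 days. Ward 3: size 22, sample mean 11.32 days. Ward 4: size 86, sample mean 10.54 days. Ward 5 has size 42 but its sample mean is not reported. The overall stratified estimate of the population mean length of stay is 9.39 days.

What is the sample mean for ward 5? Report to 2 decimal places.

Σ Nₕx̄ₕ = N·μ, so 42·x̄_5 = 297·9.39 − (73·8.62 + 74·10.82 + 22·11.32 + 86·10.54).
= 2788.83 − 2585.42 = 203.41.
x̄_5 = 203.41 / 42 = 4.8431... → 4.84.

4.84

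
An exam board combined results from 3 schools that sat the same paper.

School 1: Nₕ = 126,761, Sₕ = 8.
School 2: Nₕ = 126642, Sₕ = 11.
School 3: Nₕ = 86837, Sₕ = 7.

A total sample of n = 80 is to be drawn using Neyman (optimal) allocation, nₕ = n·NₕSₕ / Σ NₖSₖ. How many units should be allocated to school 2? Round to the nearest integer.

37

Σ NₕSₕ = 126761·8 + 126642·11 + 86837·7 = 3015009.
Share for 2: 1393062/3015009 = 0.46204.
n_2 = 80 × 0.46204 = 36.963... → 37.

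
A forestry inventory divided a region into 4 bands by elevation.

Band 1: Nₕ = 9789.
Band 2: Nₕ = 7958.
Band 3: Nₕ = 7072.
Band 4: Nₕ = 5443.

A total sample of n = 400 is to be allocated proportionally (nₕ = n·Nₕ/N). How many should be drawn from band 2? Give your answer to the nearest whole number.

Share of band 2 = 7958/30262 = 0.26297.
Allocate 400 × 0.26297 = 105.188... → 105.

105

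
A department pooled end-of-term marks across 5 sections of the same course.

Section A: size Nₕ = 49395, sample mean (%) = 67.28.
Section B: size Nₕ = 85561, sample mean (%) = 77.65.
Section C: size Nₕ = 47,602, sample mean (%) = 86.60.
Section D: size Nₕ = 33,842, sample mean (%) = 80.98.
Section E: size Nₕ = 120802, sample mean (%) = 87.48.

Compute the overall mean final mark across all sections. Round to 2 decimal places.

N = 337202; weights Wₕ = Nₕ/N = (0.1465, 0.2537, 0.1412, 0.1004, 0.3582).
x̄_st = Σ Wₕ·x̄ₕ = 0.1465·67.28 + 0.2537·77.65 + 0.1412·86.60 + 0.1004·80.98 + 0.3582·87.48 ≈ 81.2502...
→ 81.25.

81.25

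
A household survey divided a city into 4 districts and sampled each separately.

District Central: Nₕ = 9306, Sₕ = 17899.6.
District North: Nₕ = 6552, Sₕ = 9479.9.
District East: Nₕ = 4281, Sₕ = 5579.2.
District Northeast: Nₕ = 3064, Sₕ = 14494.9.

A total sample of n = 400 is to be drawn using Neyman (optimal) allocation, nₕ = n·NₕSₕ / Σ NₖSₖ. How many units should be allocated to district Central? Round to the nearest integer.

224

Central: NₕSₕ = 9306·17899.6 = 166573677.6
North: NₕSₕ = 6552·9479.9 = 62112304.8
East: NₕSₕ = 4281·5579.2 = 23884555.2
Northeast: NₕSₕ = 3064·14494.9 = 44412373.6
Σ NₕSₕ = 296982911.2.
n_Central = 400·166573677.6/296982911.2 = 224.355... → 224.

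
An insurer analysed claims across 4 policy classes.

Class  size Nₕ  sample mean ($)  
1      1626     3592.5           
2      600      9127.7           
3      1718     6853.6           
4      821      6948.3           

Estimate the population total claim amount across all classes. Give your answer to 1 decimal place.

28797064.1

Population total = Σ Nₕ·x̄ₕ (each stratum's size times its mean).
1626·3592.5 + 600·9127.7 + 1718·6853.6 + 821·6948.3 = 5841405 + 5476620 + 11774484.8 + 5704554.3 = 28797064.1.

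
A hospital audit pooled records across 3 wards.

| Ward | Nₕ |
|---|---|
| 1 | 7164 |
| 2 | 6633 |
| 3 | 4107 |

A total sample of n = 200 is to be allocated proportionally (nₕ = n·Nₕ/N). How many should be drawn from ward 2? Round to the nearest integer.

Share of ward 2 = 6633/17904 = 0.37048.
Allocate 200 × 0.37048 = 74.095... → 74.

74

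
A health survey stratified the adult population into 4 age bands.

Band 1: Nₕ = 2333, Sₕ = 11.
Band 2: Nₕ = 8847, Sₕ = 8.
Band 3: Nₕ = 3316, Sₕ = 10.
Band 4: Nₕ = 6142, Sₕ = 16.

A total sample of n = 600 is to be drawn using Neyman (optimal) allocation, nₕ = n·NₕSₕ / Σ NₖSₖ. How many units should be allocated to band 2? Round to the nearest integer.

1: NₕSₕ = 2333·11 = 25663
2: NₕSₕ = 8847·8 = 70776
3: NₕSₕ = 3316·10 = 33160
4: NₕSₕ = 6142·16 = 98272
Σ NₕSₕ = 227871.
n_2 = 600·70776/227871 = 186.358... → 186.

186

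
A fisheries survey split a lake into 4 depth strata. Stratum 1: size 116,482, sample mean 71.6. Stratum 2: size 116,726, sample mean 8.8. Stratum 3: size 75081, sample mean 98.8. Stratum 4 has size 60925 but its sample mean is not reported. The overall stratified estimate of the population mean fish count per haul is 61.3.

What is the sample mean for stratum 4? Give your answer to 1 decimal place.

96.0

Σ Nₕx̄ₕ = N·μ, so 60925·x̄_4 = 369214·61.3 − (116482·71.6 + 116726·8.8 + 75081·98.8).
= 22632818.2 − 16785302.8 = 5847515.4.
x̄_4 = 5847515.4 / 60925 = 95.979... → 96.0.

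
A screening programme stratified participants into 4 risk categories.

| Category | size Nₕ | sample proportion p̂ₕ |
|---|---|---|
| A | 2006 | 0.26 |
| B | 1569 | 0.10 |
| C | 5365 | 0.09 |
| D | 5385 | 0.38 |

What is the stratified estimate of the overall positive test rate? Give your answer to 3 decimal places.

N = 2006 + 1569 + 5365 + 5385 = 14325.
Overall proportion = Σ (Nₕ/N)·p̂ₕ.
Σ Nₕp̂ₕ = 521.56 + 156.9 + 482.85 + 2046.3 = 3207.61.
3207.61 / 14325 = 0.22392... → 0.224.

0.224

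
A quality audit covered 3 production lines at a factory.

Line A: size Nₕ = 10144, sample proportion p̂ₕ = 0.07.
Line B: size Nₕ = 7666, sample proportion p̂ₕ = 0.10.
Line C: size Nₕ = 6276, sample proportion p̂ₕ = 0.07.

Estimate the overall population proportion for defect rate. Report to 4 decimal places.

0.0795

Wₕ = Nₕ/N with N = 24086: 0.4212, 0.3183, 0.2606.
p̂_st = 0.4212·0.07 + 0.3183·0.10 + 0.2606·0.07 ≈ 0.079548... → 0.0795.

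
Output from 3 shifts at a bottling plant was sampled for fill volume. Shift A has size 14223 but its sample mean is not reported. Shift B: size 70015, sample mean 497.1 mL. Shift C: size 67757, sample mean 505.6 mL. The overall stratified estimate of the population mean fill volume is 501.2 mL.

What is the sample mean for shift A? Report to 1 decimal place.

Σ Nₕx̄ₕ = N·μ, so 14223·x̄_A = 151995·501.2 − (70015·497.1 + 67757·505.6).
= 76179894 − 69062395.7 = 7117498.3.
x̄_A = 7117498.3 / 14223 = 500.422... → 500.4.

500.4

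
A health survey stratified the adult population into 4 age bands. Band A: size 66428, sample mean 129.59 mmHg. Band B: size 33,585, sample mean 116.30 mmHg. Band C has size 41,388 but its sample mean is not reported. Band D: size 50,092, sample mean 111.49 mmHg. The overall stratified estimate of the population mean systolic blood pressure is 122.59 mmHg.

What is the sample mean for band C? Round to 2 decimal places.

Σ Nₕx̄ₕ = N·μ, so 41388·x̄_C = 191493·122.59 − (66428·129.59 + 33585·116.30 + 50092·111.49).
= 23475126.87 − 18099097.1 = 5376029.77.
x̄_C = 5376029.77 / 41388 = 129.8934... → 129.89.

129.89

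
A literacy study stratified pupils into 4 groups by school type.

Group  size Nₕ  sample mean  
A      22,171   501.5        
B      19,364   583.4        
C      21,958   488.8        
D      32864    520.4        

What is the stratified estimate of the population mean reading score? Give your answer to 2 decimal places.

N = 22171 + 19364 + 21958 + 32864 = 96357.
Overall mean = Σ (Nₕ/N)·x̄ₕ — weight by population share, not a simple average.
Σ Nₕx̄ₕ = 22171·501.5 + 19364·583.4 + 21958·488.8 + 32864·520.4 = 11118756.5 + 11296957.6 + 10733070.4 + 17102425.6 = 50251210.1.
Divide by N: 50251210.1 / 96357 = 521.5107... → 521.51.

521.51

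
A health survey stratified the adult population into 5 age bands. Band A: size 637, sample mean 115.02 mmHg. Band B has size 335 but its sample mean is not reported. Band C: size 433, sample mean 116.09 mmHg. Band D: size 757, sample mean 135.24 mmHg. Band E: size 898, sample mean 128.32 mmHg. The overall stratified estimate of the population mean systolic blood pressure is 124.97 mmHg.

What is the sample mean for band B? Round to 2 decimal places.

N = 637 + 335 + 433 + 757 + 898 = 3060.
Overall total = μ·N = 124.97·3060 = 382408.2.
Subtract the known strata: 637·115.02 + 433·116.09 + 757·135.24 + 898·128.32 = 341142.75.
Remaining total for band B: 382408.2 − 341142.75 = 41265.45.
Divide by its size: 41265.45 / 335 = 123.1804... → 123.18.

123.18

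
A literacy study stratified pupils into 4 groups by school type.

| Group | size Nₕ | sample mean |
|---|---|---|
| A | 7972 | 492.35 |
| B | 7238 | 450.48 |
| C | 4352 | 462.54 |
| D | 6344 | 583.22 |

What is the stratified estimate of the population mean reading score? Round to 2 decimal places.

497.90

x̄_st = (Σ Nₕx̄ₕ) / (Σ Nₕ) = (7972·492.35 + 7238·450.48 + 4352·462.54 + 6344·583.22) / 25906
= 12898510.2 / 25906 = 497.8966... → 497.90.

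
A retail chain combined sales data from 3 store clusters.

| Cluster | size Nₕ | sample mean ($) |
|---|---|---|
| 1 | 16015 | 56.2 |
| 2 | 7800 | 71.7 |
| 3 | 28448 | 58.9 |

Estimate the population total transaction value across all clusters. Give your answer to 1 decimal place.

1: 16015·56.2 = 900043
2: 7800·71.7 = 559260
3: 28448·58.9 = 1675587.2
τ̂ = Σ Nₕx̄ₕ = 3134890.2.

3134890.2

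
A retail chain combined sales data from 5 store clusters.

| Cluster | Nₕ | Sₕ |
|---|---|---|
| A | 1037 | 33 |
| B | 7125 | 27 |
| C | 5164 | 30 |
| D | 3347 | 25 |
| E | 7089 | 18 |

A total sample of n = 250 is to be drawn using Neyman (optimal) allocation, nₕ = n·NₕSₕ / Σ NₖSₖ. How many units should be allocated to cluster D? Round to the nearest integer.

A: NₕSₕ = 1037·33 = 34221
B: NₕSₕ = 7125·27 = 192375
C: NₕSₕ = 5164·30 = 154920
D: NₕSₕ = 3347·25 = 83675
E: NₕSₕ = 7089·18 = 127602
Σ NₕSₕ = 592793.
n_D = 250·83675/592793 = 35.288... → 35.

35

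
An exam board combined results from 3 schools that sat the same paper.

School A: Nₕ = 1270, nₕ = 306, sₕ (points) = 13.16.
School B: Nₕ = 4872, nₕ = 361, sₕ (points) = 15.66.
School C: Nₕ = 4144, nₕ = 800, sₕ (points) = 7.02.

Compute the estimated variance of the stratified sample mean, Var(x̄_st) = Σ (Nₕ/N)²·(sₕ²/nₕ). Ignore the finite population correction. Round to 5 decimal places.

N = 10286; Wₕ = Nₕ/N.
school A: (1270/10286)²·13.16²/306 = 0.00862789
school B: (4872/10286)²·15.66²/361 = 0.15240451
school C: (4144/10286)²·7.02²/800 = 0.00999840
Sum = 0.17103081 → 0.17103.

0.17103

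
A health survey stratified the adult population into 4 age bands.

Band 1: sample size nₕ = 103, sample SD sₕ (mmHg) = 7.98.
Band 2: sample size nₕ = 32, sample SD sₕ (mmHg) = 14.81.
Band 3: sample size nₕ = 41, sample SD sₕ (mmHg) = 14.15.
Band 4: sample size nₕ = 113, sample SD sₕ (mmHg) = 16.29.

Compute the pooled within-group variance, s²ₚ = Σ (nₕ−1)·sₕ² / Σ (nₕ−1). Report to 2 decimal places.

179.03

Degrees of freedom: 102 + 31 + 40 + 112 = 285.
Σ(nₕ−1)sₕ² = 102·63.6804 + 31·219.3361 + 40·200.2225 + 112·265.3641 = 51024.4991.
s²ₚ = 51024.4991 / 285 = 179.0333... → 179.03.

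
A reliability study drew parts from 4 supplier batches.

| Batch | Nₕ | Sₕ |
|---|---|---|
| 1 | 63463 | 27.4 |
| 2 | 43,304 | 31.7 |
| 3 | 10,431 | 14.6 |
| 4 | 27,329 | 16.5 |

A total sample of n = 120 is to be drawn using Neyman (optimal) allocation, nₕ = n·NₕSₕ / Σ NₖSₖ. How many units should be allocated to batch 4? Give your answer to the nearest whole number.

1: NₕSₕ = 63463·27.4 = 1738886.2
2: NₕSₕ = 43304·31.7 = 1372736.8
3: NₕSₕ = 10431·14.6 = 152292.6
4: NₕSₕ = 27329·16.5 = 450928.5
Σ NₕSₕ = 3714844.1.
n_4 = 120·450928.5/3714844.1 = 14.566... → 15.

15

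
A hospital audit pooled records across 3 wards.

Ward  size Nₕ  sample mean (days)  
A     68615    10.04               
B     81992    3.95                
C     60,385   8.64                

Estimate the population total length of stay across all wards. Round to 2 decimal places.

1534489.40

Estimate total by summing Nₕ·x̄ₕ over strata.
68615·10.04 + 81992·3.95 + 60385·8.64 = 688894.6 + 323868.4 + 521726.4 = 1534489.40.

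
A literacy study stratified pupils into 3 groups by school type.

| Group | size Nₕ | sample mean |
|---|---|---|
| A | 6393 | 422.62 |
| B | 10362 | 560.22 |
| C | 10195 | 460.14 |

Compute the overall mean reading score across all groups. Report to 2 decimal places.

x̄_st = (Σ Nₕx̄ₕ) / (Σ Nₕ) = (6393·422.62 + 10362·560.22 + 10195·460.14) / 26950
= 13197936.6 / 26950 = 489.7194... → 489.72.

489.72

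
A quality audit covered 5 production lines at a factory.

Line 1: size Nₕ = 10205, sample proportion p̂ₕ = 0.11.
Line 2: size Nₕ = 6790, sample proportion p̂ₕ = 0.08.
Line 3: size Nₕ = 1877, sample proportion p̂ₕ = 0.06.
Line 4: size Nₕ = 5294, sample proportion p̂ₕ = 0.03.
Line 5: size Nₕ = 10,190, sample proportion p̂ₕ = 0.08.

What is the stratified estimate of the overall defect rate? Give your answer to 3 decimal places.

N = 10205 + 6790 + 1877 + 5294 + 10190 = 34356.
Overall proportion = Σ (Nₕ/N)·p̂ₕ.
Σ Nₕp̂ₕ = 1122.55 + 543.2 + 112.62 + 158.82 + 815.2 = 2752.39.
2752.39 / 34356 = 0.08011... → 0.080.

0.080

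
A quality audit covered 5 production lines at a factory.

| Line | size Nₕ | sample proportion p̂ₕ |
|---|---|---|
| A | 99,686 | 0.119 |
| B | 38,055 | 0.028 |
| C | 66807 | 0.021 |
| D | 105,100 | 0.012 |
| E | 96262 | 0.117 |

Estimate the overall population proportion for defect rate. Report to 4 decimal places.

Wₕ = Nₕ/N with N = 405910: 0.2456, 0.0938, 0.1646, 0.2589, 0.2372.
p̂_st = 0.2456·0.119 + 0.0938·0.028 + 0.1646·0.021 + 0.2589·0.012 + 0.2372·0.117 ≈ 0.066160... → 0.0662.

0.0662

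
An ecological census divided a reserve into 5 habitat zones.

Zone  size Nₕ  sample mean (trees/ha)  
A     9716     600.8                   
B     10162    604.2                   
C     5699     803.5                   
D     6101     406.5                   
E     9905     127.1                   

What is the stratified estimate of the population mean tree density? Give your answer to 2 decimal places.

488.07

N = 9716 + 10162 + 5699 + 6101 + 9905 = 41583.
Weight each subgroup mean by Nₕ/N and sum.
Σ Nₕx̄ₕ = 9716·600.8 + 10162·604.2 + 5699·803.5 + 6101·406.5 + 9905·127.1 = 5837372.8 + 6139880.4 + 4579146.5 + 2480056.5 + 1258925.5 = 20295381.7.
Divide by N: 20295381.7 / 41583 = 488.0692... → 488.07.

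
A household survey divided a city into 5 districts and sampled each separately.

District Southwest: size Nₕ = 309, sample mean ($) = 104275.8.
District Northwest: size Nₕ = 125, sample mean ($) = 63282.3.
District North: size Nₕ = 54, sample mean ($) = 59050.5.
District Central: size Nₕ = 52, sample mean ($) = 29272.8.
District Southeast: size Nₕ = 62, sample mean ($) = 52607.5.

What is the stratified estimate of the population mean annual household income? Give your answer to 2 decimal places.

79907.12

N = 602; weights Wₕ = Nₕ/N = (0.5133, 0.2076, 0.0897, 0.0864, 0.1030).
x̄_st = Σ Wₕ·x̄ₕ = 0.5133·104275.8 + 0.2076·63282.3 + 0.0897·59050.5 + 0.0864·29272.8 + 0.1030·52607.5 ≈ 79907.1218...
→ 79907.12.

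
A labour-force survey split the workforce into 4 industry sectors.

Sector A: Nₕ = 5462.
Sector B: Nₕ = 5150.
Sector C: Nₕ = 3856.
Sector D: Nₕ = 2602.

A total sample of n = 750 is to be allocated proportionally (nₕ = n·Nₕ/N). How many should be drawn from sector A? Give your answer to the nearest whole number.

240

Share of sector A = 5462/17070 = 0.31998.
Allocate 750 × 0.31998 = 239.982... → 240.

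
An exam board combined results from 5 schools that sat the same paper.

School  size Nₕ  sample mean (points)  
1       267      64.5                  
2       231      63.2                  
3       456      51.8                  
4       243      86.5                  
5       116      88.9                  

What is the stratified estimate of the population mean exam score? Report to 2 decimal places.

66.09

x̄_st = (Σ Nₕx̄ₕ) / (Σ Nₕ) = (267·64.5 + 231·63.2 + 456·51.8 + 243·86.5 + 116·88.9) / 1313
= 86773.4 / 1313 = 66.0879... → 66.09.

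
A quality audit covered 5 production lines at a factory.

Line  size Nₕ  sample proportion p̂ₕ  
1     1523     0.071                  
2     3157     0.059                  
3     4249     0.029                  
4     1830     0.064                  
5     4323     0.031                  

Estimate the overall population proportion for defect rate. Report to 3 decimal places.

Wₕ = Nₕ/N with N = 15082: 0.1010, 0.2093, 0.2817, 0.1213, 0.2866.
p̂_st = 0.1010·0.071 + 0.2093·0.059 + 0.2817·0.029 + 0.1213·0.064 + 0.2866·0.031 ≈ 0.04434... → 0.044.

0.044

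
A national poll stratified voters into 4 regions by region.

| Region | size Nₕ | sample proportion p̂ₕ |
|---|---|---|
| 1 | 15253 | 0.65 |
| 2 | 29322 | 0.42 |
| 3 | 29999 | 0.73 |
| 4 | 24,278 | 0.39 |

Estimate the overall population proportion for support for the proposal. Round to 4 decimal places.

N = 15253 + 29322 + 29999 + 24278 = 98852.
Overall proportion = Σ (Nₕ/N)·p̂ₕ.
Σ Nₕp̂ₕ = 9914.45 + 12315.24 + 21899.27 + 9468.42 = 53597.38.
53597.38 / 98852 = 0.542198... → 0.5422.

0.5422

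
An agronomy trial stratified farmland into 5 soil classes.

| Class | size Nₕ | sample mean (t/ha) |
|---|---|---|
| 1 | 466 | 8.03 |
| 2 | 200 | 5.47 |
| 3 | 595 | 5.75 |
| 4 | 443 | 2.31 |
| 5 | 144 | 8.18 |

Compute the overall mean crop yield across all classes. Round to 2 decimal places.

5.66

N = 1848; weights Wₕ = Nₕ/N = (0.2522, 0.1082, 0.3220, 0.2397, 0.0779).
x̄_st = Σ Wₕ·x̄ₕ = 0.2522·8.03 + 0.1082·5.47 + 0.3220·5.75 + 0.2397·2.31 + 0.0779·8.18 ≈ 5.6594...
→ 5.66.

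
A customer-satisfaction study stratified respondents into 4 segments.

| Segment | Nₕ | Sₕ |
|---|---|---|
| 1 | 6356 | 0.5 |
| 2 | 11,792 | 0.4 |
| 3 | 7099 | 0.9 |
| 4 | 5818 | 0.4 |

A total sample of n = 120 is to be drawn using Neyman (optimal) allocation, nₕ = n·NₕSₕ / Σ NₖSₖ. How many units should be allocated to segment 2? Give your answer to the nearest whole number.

34

Σ NₕSₕ = 6356·0.5 + 11792·0.4 + 7099·0.9 + 5818·0.4 = 16611.1.
Share for 2: 4716.8/16611.1 = 0.28395.
n_2 = 120 × 0.28395 = 34.075... → 34.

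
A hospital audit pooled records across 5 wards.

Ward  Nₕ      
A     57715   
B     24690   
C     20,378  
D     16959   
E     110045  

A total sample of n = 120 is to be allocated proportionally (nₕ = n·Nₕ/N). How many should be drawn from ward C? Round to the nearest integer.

11

N = 57715 + 24690 + 20378 + 16959 + 110045 = 229787.
n_C = 120·20378/229787 = 10.642... → 11.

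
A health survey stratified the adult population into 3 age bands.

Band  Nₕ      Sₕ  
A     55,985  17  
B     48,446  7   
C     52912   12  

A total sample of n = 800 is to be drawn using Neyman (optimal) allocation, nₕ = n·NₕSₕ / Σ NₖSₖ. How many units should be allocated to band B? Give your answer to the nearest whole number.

A: NₕSₕ = 55985·17 = 951745
B: NₕSₕ = 48446·7 = 339122
C: NₕSₕ = 52912·12 = 634944
Σ NₕSₕ = 1925811.
n_B = 800·339122/1925811 = 140.874... → 141.

141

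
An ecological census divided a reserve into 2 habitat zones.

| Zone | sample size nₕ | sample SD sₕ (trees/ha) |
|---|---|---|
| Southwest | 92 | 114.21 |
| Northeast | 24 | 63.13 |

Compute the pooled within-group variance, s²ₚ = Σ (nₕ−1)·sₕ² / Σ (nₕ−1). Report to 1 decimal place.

11216.3

Southwest: (92−1)·114.21² = 91·13043.9241 = 1186997.0931
Northeast: (24−1)·63.13² = 23·3985.3969 = 91664.1287
Numerator = 1278661.2218; denominator = Σ(nₕ−1) = 114.
s²ₚ = 1278661.2218/114 = 11216.327... → 11216.3.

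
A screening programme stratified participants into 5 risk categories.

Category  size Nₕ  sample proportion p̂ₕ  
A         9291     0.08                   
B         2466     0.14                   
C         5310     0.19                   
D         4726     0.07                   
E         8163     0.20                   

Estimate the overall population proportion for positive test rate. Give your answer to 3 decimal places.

Wₕ = Nₕ/N with N = 29956: 0.3102, 0.0823, 0.1773, 0.1578, 0.2725.
p̂_st = 0.3102·0.08 + 0.0823·0.14 + 0.1773·0.19 + 0.1578·0.07 + 0.2725·0.20 ≈ 0.13556... → 0.136.

0.136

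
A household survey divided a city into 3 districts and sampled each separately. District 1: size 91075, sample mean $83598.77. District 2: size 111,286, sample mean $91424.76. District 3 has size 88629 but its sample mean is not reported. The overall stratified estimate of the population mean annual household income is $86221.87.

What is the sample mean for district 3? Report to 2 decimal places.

82384.41

Σ Nₕx̄ₕ = N·μ, so 88629·x̄_3 = 290990·86221.87 − (91075·83598.77 + 111286·91424.76).
= 25089701951.3 − 17788053819.11 = 7301648132.19.
x̄_3 = 7301648132.19 / 88629 = 82384.4129... → 82384.41.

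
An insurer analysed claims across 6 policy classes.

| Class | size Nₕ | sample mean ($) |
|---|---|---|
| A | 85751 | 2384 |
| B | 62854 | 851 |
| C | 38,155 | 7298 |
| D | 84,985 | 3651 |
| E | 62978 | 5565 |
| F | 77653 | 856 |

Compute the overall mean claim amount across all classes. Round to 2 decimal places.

3064.19

N = 85751 + 62854 + 38155 + 84985 + 62978 + 77653 = 412376.
Weight each subgroup mean by Nₕ/N and sum.
Σ Nₕx̄ₕ = 85751·2384 + 62854·851 + 38155·7298 + 84985·3651 + 62978·5565 + 77653·856 = 204430384 + 53488754 + 278455190 + 310280235 + 350472570 + 66470968 = 1263598101.
Divide by N: 1263598101 / 412376 = 3064.1892... → 3064.19.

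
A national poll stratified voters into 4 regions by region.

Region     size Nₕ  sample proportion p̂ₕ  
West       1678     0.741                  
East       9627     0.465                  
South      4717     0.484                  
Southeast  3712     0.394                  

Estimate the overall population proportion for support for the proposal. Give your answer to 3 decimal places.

0.480

Wₕ = Nₕ/N with N = 19734: 0.0850, 0.4878, 0.2390, 0.1881.
p̂_st = 0.0850·0.741 + 0.4878·0.465 + 0.2390·0.484 + 0.1881·0.394 ≈ 0.47965... → 0.480.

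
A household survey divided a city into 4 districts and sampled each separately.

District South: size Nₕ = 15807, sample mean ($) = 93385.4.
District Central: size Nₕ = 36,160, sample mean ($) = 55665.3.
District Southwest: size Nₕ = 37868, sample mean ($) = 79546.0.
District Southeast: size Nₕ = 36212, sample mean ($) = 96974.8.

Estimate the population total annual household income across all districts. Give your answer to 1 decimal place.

10012899651.4

Estimate total by summing Nₕ·x̄ₕ over strata.
15807·93385.4 + 36160·55665.3 + 37868·79546.0 + 36212·96974.8 = 1476143017.8 + 2012857248 + 3012247928 + 3511651457.6 = 10012899651.4.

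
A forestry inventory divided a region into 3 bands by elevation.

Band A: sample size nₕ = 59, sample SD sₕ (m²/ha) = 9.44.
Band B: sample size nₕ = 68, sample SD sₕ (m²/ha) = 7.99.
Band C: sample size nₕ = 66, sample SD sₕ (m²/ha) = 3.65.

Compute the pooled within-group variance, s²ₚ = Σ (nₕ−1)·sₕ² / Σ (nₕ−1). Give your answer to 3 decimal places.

54.273

A: (59−1)·9.44² = 58·89.1136 = 5168.5888
B: (68−1)·7.99² = 67·63.8401 = 4277.2867
C: (66−1)·3.65² = 65·13.3225 = 865.9625
Numerator = 10311.838; denominator = Σ(nₕ−1) = 190.
s²ₚ = 10311.838/190 = 54.27283... → 54.273.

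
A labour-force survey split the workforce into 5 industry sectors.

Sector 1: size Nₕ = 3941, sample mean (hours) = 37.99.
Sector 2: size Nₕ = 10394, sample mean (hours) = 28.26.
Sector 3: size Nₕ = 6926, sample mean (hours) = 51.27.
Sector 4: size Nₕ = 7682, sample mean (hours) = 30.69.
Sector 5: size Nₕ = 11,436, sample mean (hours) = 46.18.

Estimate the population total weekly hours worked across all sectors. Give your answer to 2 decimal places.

1: 3941·37.99 = 149718.59
2: 10394·28.26 = 293734.44
3: 6926·51.27 = 355096.02
4: 7682·30.69 = 235760.58
5: 11436·46.18 = 528114.48
τ̂ = Σ Nₕx̄ₕ = 1562424.11.

1562424.11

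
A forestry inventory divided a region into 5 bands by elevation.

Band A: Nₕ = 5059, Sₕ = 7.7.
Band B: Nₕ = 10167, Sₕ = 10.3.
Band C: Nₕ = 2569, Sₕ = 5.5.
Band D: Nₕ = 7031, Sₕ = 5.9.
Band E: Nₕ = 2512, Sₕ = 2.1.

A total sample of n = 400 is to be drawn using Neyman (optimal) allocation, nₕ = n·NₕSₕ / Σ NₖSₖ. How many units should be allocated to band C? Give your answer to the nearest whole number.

A: NₕSₕ = 5059·7.7 = 38954.3
B: NₕSₕ = 10167·10.3 = 104720.1
C: NₕSₕ = 2569·5.5 = 14129.5
D: NₕSₕ = 7031·5.9 = 41482.9
E: NₕSₕ = 2512·2.1 = 5275.2
Σ NₕSₕ = 204562.
n_C = 400·14129.5/204562 = 27.629... → 28.

28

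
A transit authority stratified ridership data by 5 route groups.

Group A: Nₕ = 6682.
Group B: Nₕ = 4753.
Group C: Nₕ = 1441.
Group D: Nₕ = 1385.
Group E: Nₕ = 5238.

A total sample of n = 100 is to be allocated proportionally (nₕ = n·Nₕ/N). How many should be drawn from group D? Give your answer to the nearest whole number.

N = 6682 + 4753 + 1441 + 1385 + 5238 = 19499.
n_D = 100·1385/19499 = 7.103... → 7.

7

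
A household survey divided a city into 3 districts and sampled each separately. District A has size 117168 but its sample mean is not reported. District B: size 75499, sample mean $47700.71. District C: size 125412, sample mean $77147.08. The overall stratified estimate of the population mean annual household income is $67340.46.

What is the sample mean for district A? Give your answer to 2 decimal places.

69499.02

Σ Nₕx̄ₕ = N·μ, so 117168·x̄_A = 318079·67340.46 − (75499·47700.71 + 125412·77147.08).
= 21419586176.34 − 13276525501.25 = 8143060675.09.
x̄_A = 8143060675.09 / 117168 = 69499.0157... → 69499.02.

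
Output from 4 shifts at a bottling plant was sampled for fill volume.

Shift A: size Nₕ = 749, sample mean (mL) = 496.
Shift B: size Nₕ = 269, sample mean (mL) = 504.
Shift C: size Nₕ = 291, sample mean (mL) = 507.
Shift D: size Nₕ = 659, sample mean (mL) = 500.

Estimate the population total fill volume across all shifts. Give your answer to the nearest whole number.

Population total = Σ Nₕ·x̄ₕ (each stratum's size times its mean).
749·496 + 269·504 + 291·507 + 659·500 = 371504 + 135576 + 147537 + 329500 = 984117.

984117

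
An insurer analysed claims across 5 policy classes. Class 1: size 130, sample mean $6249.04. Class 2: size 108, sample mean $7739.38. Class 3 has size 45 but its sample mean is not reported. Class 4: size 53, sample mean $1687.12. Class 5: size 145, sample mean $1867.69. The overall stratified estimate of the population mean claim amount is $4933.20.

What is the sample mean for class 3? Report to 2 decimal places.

N = 130 + 108 + 45 + 53 + 145 = 481.
Overall total = μ·N = 4933.20·481 = 2372869.2.
Subtract the known strata: 130·6249.04 + 108·7739.38 + 53·1687.12 + 145·1867.69 = 2008460.65.
Remaining total for class 3: 2372869.2 − 2008460.65 = 364408.55.
Divide by its size: 364408.55 / 45 = 8097.9678... → 8097.97.

8097.97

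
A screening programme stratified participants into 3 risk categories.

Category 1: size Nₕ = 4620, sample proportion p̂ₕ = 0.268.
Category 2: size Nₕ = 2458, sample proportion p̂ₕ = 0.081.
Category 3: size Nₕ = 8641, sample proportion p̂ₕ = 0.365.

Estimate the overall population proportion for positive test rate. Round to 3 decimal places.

N = 4620 + 2458 + 8641 = 15719.
Overall proportion = Σ (Nₕ/N)·p̂ₕ.
Σ Nₕp̂ₕ = 1238.16 + 199.098 + 3153.965 = 4591.223.
4591.223 / 15719 = 0.29208... → 0.292.

0.292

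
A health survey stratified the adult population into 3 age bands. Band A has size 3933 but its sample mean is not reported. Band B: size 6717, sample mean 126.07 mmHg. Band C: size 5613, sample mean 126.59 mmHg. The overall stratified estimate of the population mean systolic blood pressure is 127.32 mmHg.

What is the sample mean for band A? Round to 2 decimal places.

Σ Nₕx̄ₕ = N·μ, so 3933·x̄_A = 16263·127.32 − (6717·126.07 + 5613·126.59).
= 2070605.16 − 1557361.86 = 513243.3.
x̄_A = 513243.3 / 3933 = 130.4966... → 130.50.

130.50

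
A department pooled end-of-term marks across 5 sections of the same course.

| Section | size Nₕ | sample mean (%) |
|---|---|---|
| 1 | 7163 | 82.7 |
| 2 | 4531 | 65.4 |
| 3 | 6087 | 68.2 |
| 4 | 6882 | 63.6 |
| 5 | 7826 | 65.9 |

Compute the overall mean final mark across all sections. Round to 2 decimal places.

69.48

N = 7163 + 4531 + 6087 + 6882 + 7826 = 32489.
The stratified mean weights each stratum mean by its population share Nₕ/N.
Σ Nₕx̄ₕ = 7163·82.7 + 4531·65.4 + 6087·68.2 + 6882·63.6 + 7826·65.9 = 592380.1 + 296327.4 + 415133.4 + 437695.2 + 515733.4 = 2257269.5.
Divide by N: 2257269.5 / 32489 = 69.4780... → 69.48.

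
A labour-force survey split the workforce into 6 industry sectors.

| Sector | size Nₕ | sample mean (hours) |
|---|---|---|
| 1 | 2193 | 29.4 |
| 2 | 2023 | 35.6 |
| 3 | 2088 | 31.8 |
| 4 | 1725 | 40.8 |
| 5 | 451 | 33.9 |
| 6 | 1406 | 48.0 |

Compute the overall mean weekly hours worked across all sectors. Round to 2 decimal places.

N = 2193 + 2023 + 2088 + 1725 + 451 + 1406 = 9886.
The stratified mean weights each stratum mean by its population share Nₕ/N.
Σ Nₕx̄ₕ = 2193·29.4 + 2023·35.6 + 2088·31.8 + 1725·40.8 + 451·33.9 + 1406·48.0 = 64474.2 + 72018.8 + 66398.4 + 70380 + 15288.9 + 67488 = 356048.3.
Divide by N: 356048.3 / 9886 = 36.0154... → 36.02.

36.02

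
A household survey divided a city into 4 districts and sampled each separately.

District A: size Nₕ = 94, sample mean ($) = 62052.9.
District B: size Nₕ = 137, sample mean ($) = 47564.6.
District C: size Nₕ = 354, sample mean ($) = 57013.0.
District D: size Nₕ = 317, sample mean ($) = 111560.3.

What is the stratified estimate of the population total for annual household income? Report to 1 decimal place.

A: 94·62052.9 = 5832972.6
B: 137·47564.6 = 6516350.2
C: 354·57013.0 = 20182602
D: 317·111560.3 = 35364615.1
τ̂ = Σ Nₕx̄ₕ = 67896539.9.

67896539.9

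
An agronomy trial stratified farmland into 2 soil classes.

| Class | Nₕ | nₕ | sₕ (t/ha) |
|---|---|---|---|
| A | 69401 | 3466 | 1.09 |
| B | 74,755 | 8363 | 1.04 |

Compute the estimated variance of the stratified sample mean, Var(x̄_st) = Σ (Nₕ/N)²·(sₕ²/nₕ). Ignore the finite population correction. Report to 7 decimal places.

N = 144156. Term for each stratum: Wₕ²sₕ²/nₕ.
Var(x̄_st) = 0.0000794494 + 0.0000347792 = 0.0001142286 → 0.0001142.

0.0001142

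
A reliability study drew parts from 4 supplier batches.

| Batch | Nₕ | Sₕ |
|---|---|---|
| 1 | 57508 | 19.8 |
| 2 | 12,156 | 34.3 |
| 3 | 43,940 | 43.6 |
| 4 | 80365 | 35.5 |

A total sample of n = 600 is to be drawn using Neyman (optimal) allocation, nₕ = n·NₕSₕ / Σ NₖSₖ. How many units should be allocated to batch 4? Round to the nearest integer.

271

1: NₕSₕ = 57508·19.8 = 1138658.4
2: NₕSₕ = 12156·34.3 = 416950.8
3: NₕSₕ = 43940·43.6 = 1915784
4: NₕSₕ = 80365·35.5 = 2852957.5
Σ NₕSₕ = 6324350.7.
n_4 = 600·2852957.5/6324350.7 = 270.664... → 271.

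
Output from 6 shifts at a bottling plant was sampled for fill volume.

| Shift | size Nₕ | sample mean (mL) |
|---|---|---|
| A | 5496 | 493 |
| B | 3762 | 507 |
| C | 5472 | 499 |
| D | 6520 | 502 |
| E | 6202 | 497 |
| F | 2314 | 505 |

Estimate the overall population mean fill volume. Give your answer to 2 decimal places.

N = 5496 + 3762 + 5472 + 6520 + 6202 + 2314 = 29766.
Weight each subgroup mean by Nₕ/N and sum.
Σ Nₕx̄ₕ = 5496·493 + 3762·507 + 5472·499 + 6520·502 + 6202·497 + 2314·505 = 2709528 + 1907334 + 2730528 + 3273040 + 3082394 + 1168570 = 14871394.
Divide by N: 14871394 / 29766 = 499.6101... → 499.61.

499.61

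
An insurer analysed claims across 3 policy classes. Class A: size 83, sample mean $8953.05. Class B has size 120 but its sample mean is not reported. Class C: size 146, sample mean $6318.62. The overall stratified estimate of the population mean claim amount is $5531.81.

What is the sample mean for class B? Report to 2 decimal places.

Σ Nₕx̄ₕ = N·μ, so 120·x̄_B = 349·5531.81 − (83·8953.05 + 146·6318.62).
= 1930601.69 − 1665621.67 = 264980.02.
x̄_B = 264980.02 / 120 = 2208.1668... → 2208.17.

2208.17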